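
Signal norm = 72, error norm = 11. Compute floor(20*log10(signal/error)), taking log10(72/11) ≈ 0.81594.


||x||/||e|| = 72/11.
log10(72/11) ≈ 0.81594.
20*log10(||x||/||e||) ≈ 20*0.81594 = 16.3188.
floor(16.3188) = 16.

16


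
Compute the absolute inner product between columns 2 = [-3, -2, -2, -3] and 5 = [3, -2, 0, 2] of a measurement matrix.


Inner product: -3*3 + -2*-2 + -2*0 + -3*2
Products: [-9, 4, 0, -6]
Sum = -11.
|dot| = 11.

11


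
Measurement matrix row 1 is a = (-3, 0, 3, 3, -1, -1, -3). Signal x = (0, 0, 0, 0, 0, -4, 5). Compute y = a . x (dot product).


Non-zero terms: ['-1*-4', '-3*5']
Products: [4, -15]
y = sum = -11.

-11


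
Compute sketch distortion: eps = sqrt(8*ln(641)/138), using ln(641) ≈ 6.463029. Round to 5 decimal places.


ln(641) ≈ 6.463029.
8*ln(N)/m ≈ 8*6.463029/138 ≈ 0.37466835.
eps = sqrt(0.37466835) ≈ 0.6121016 ≈ 0.61210.

0.61210


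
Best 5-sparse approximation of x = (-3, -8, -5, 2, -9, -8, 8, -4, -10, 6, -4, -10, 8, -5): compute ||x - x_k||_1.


Sorted |x_i| descending: [10, 10, 9, 8, 8, 8, 8, 6, 5, 5, 4, 4, 3, 2]
Keep top 5: [10, 10, 9, 8, 8]
Tail entries: [8, 8, 6, 5, 5, 4, 4, 3, 2]
L1 error = sum of tail = 45.

45


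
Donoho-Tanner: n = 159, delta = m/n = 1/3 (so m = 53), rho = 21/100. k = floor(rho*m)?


m = 1/3*159 = 53.
rho = 21/100.
rho*m = 21/100*53 = 11.13.
k = floor(11.13) = 11.

11


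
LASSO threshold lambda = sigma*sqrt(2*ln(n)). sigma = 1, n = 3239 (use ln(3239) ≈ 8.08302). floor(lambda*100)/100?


ln(3239) ≈ 8.08302.
2*ln(n) ≈ 16.16604.
sqrt(2*ln(n)) ≈ sqrt(16.16604) ≈ 4.020701.
lambda ≈ 1*4.020701 = 4.020701.
floor(lambda*100)/100 = 4.02.

4.02


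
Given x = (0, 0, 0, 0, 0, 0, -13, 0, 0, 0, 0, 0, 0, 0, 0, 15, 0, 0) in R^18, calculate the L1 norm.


Non-zero entries: [(6, -13), (15, 15)]
Absolute values: [13, 15]
||x||_1 = sum = 28.

28


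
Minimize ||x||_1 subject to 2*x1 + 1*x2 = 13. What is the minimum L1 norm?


Axis intercepts:
  x1 = 13/2, x2 = 0: L1 = 13/2
  x1 = 0, x2 = 13: L1 = 13
x* = (13/2, 0)
||x*||_1 = 13/2.

13/2


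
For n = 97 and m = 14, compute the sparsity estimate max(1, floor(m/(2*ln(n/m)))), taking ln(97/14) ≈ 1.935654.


n/m = 97/14.
ln(n/m) ≈ 1.935654.
2*ln(n/m) ≈ 3.871308.
m/(2*ln(n/m)) ≈ 14/3.871308 ≈ 3.6163.
floor = 3.
k_max = max(1, 3) = 3.

3


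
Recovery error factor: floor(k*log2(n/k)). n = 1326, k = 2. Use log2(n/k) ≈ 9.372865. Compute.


log2(n/k) = log2(1326/2) ≈ 9.372865.
k*log2(n/k) ≈ 2*9.372865 = 18.74573.
floor(18.74573) = 18.

18


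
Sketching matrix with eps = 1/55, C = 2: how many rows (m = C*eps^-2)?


1/eps = 55.
(1/eps)^2 = 3025.
m = 2*3025 = 6050.

6050


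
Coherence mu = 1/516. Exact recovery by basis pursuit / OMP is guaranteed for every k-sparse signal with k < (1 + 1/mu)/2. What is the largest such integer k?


1/mu = 516.
1 + 1/mu = 517.
(1 + 1/mu)/2 = 258.5 is not an integer, so k_max = floor(258.5) = 258.

258


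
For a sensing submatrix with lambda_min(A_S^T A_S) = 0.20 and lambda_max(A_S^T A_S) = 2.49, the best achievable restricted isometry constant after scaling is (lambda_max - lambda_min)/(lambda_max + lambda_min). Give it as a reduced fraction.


lambda_max - lambda_min = 2.49 - 0.20 = 2.29.
lambda_max + lambda_min = 2.49 + 0.20 = 2.69.
delta = 2.29/2.69 = 229/269.

229/269


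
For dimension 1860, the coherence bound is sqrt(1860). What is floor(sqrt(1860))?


43^2 = 1849 <= 1860 < 1936 = 44^2, so 43 <= sqrt(1860) < 44.
floor(sqrt(1860)) = 43.

43


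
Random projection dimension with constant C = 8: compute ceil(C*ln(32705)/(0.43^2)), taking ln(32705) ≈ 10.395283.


ln(32705) ≈ 10.395283.
eps^2 = 0.43^2 = 0.1849.
C*ln(N)/eps^2 ≈ 8*10.395283/0.1849 ≈ 449.7689.
m = ceil(449.7689) = 450.

450


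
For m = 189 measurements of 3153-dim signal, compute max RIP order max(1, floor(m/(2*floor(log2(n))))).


floor(log2(3153)) = 11.
2*11 = 22.
m/(2*floor(log2(n))) = 189/22 ≈ 8.5909.
floor = 8.
k = max(1, 8) = 8.

8


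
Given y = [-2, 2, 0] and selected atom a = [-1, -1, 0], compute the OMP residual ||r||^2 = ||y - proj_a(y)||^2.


a^T a = 2.
a^T y = 0.
coeff = 0/2 = 0.
||r||^2 = 8.

8


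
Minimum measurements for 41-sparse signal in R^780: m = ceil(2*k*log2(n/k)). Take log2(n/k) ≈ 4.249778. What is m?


log2(n/k) = log2(780/41) ≈ 4.249778.
2*k*log2(n/k) ≈ 2*41*4.249778 = 348.481796.
m = ceil(348.481796) = 349.

349


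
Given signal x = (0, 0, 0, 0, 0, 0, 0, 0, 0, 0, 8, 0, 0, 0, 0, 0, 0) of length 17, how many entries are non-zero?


Non-zero positions: [10].
Sparsity = 1.

1


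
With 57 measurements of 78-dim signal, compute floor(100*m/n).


100*m/n = 100*57/78 ≈ 73.0769.
floor = 73.

73


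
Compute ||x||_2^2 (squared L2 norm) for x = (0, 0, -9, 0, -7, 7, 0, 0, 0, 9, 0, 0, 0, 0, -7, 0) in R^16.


Non-zero entries: [(2, -9), (4, -7), (5, 7), (9, 9), (14, -7)]
Squares: [81, 49, 49, 81, 49]
||x||_2^2 = sum = 309.

309


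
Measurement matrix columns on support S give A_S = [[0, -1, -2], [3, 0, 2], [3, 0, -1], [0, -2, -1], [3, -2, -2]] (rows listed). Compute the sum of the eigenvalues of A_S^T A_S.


Sum of eigenvalues of A_S^T A_S = trace(A_S^T A_S) = sum of squared column norms of A_S.
A_S^T A_S diagonal: [27, 9, 14].
trace = 27 + 9 + 14 = 50.

50


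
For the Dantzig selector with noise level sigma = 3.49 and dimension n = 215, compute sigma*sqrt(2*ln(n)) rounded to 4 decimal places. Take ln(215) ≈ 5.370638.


ln(215) ≈ 5.370638.
2*ln(n) ≈ 10.741276.
sqrt(2*ln(n)) ≈ sqrt(10.741276) ≈ 3.277389.
threshold ≈ 3.49*3.277389 = 11.43808761 ≈ 11.4381.

11.4381


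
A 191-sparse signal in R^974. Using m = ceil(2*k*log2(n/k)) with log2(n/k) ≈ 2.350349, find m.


log2(n/k) = log2(974/191) ≈ 2.350349.
2*k*log2(n/k) ≈ 2*191*2.350349 = 897.833318.
m = ceil(897.833318) = 898.

898


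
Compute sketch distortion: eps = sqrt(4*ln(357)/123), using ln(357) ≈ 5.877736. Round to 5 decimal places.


ln(357) ≈ 5.877736.
4*ln(N)/m ≈ 4*5.877736/123 ≈ 0.19114589.
eps = sqrt(0.19114589) ≈ 0.4372023 ≈ 0.43720.

0.43720


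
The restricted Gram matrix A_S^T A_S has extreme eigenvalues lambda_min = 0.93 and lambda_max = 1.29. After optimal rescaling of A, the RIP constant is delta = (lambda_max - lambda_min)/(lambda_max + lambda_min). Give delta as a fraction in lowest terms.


lambda_max - lambda_min = 1.29 - 0.93 = 0.36.
lambda_max + lambda_min = 1.29 + 0.93 = 2.22.
delta = 0.36/2.22 = 36/222 = 6/37.

6/37


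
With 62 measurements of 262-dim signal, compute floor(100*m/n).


100*m/n = 100*62/262 ≈ 23.6641.
floor = 23.

23


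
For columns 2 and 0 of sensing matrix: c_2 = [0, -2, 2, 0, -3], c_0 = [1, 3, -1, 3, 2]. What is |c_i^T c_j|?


Inner product: 0*1 + -2*3 + 2*-1 + 0*3 + -3*2
Products: [0, -6, -2, 0, -6]
Sum = -14.
|dot| = 14.

14


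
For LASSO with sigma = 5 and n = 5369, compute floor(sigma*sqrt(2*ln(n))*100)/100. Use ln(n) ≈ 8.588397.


ln(5369) ≈ 8.588397.
2*ln(n) ≈ 17.176794.
sqrt(2*ln(n)) ≈ sqrt(17.176794) ≈ 4.14449.
lambda ≈ 5*4.14449 = 20.72245.
floor(lambda*100)/100 = 20.72.

20.72


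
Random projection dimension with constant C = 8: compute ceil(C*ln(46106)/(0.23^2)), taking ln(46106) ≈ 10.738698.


ln(46106) ≈ 10.738698.
eps^2 = 0.23^2 = 0.0529.
C*ln(N)/eps^2 ≈ 8*10.738698/0.0529 ≈ 1623.9997.
m = ceil(1623.9997) = 1624.

1624


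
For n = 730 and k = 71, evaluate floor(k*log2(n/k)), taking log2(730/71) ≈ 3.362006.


log2(n/k) = log2(730/71) ≈ 3.362006.
k*log2(n/k) ≈ 71*3.362006 = 238.702426.
floor(238.702426) = 238.

238


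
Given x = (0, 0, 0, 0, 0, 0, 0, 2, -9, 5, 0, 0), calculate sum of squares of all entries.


Non-zero entries: [(7, 2), (8, -9), (9, 5)]
Squares: [4, 81, 25]
||x||_2^2 = sum = 110.

110


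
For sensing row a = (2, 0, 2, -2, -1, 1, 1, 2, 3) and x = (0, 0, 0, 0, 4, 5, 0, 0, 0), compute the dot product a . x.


Non-zero terms: ['-1*4', '1*5']
Products: [-4, 5]
y = sum = 1.

1


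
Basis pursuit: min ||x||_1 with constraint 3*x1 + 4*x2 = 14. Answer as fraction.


Axis intercepts:
  x1 = 14/3, x2 = 0: L1 = 14/3
  x1 = 0, x2 = 7/2: L1 = 7/2
x* = (0, 7/2)
||x*||_1 = 7/2.

7/2


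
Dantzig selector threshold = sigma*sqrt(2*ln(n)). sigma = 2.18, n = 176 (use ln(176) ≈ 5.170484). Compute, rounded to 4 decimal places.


ln(176) ≈ 5.170484.
2*ln(n) ≈ 10.340968.
sqrt(2*ln(n)) ≈ sqrt(10.340968) ≈ 3.215738.
threshold ≈ 2.18*3.215738 = 7.01030884 ≈ 7.0103.

7.0103


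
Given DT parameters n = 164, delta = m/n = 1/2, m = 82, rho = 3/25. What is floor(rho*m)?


m = 1/2*164 = 82.
rho = 3/25.
rho*m = 3/25*82 = 9.84.
k = floor(9.84) = 9.

9


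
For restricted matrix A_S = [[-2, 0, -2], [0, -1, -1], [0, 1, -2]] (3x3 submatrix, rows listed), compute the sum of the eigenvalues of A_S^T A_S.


Sum of eigenvalues of A_S^T A_S = trace(A_S^T A_S) = sum of squared column norms of A_S.
A_S^T A_S diagonal: [4, 2, 9].
trace = 4 + 2 + 9 = 15.

15


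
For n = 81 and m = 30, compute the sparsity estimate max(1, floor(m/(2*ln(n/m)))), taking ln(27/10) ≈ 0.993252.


n/m = 81/30 = 27/10.
ln(n/m) ≈ 0.993252.
2*ln(n/m) ≈ 1.986504.
m/(2*ln(n/m)) ≈ 30/1.986504 ≈ 15.1019.
floor = 15.
k_max = max(1, 15) = 15.

15


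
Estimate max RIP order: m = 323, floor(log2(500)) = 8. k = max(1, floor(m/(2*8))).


floor(log2(500)) = 8.
2*8 = 16.
m/(2*floor(log2(n))) = 323/16 ≈ 20.1875.
floor = 20.
k = max(1, 20) = 20.

20


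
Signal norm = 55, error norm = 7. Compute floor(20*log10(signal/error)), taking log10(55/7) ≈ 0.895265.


||x||/||e|| = 55/7.
log10(55/7) ≈ 0.895265.
20*log10(||x||/||e||) ≈ 20*0.895265 = 17.9053.
floor(17.9053) = 17.

17


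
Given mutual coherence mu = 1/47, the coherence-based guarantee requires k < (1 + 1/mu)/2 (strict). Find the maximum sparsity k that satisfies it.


1/mu = 47.
1 + 1/mu = 48.
(1 + 1/mu)/2 = 24 is an integer and the inequality is strict, so k_max = 24 - 1 = 23.

23


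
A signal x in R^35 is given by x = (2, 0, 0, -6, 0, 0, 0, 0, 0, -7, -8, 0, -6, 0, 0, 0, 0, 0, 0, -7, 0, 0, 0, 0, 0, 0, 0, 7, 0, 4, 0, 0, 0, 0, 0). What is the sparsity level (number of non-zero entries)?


Non-zero positions: [0, 3, 9, 10, 12, 19, 27, 29].
Sparsity = 8.

8


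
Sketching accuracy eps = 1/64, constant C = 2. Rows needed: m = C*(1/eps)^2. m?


1/eps = 64.
(1/eps)^2 = 4096.
m = 2*4096 = 8192.

8192


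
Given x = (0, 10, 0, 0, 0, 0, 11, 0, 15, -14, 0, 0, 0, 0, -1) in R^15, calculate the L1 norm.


Non-zero entries: [(1, 10), (6, 11), (8, 15), (9, -14), (14, -1)]
Absolute values: [10, 11, 15, 14, 1]
||x||_1 = sum = 51.

51


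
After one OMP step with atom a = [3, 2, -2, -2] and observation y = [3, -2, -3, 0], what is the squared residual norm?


a^T a = 21.
a^T y = 11.
coeff = 11/21 = 11/21.
||r||^2 = 341/21.

341/21


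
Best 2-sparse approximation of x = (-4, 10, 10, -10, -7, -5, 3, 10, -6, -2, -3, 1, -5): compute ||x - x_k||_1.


Sorted |x_i| descending: [10, 10, 10, 10, 7, 6, 5, 5, 4, 3, 3, 2, 1]
Keep top 2: [10, 10]
Tail entries: [10, 10, 7, 6, 5, 5, 4, 3, 3, 2, 1]
L1 error = sum of tail = 56.

56


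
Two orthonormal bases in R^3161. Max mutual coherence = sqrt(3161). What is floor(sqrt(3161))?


56^2 = 3136 <= 3161 < 3249 = 57^2, so 56 <= sqrt(3161) < 57.
floor(sqrt(3161)) = 56.

56


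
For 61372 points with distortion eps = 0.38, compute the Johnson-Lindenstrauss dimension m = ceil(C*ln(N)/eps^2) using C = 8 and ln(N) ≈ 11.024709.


ln(61372) ≈ 11.024709.
eps^2 = 0.38^2 = 0.1444.
C*ln(N)/eps^2 ≈ 8*11.024709/0.1444 ≈ 610.7872.
m = ceil(610.7872) = 611.

611


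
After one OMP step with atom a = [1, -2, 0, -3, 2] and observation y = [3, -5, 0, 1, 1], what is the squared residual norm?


a^T a = 18.
a^T y = 12.
coeff = 12/18 = 2/3.
||r||^2 = 28.

28


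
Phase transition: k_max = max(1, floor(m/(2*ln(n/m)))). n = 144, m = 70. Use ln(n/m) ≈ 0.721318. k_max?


n/m = 144/70 = 72/35.
ln(n/m) ≈ 0.721318.
2*ln(n/m) ≈ 1.442636.
m/(2*ln(n/m)) ≈ 70/1.442636 ≈ 48.5223.
floor = 48.
k_max = max(1, 48) = 48.

48


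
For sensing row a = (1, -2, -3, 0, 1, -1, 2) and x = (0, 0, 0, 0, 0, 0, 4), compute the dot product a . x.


Non-zero terms: ['2*4']
Products: [8]
y = sum = 8.

8


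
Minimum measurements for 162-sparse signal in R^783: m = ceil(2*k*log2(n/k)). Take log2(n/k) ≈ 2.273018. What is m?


log2(n/k) = log2(783/162) ≈ 2.273018.
2*k*log2(n/k) ≈ 2*162*2.273018 = 736.457832.
m = ceil(736.457832) = 737.

737


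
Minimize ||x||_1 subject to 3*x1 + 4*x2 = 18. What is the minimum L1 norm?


Axis intercepts:
  x1 = 6, x2 = 0: L1 = 6
  x1 = 0, x2 = 9/2: L1 = 9/2
x* = (0, 9/2)
||x*||_1 = 9/2.

9/2


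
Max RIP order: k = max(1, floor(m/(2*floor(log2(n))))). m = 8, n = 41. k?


floor(log2(41)) = 5.
2*5 = 10.
m/(2*floor(log2(n))) = 8/10 ≈ 0.8.
floor = 0.
k = max(1, 0) = 1.

1


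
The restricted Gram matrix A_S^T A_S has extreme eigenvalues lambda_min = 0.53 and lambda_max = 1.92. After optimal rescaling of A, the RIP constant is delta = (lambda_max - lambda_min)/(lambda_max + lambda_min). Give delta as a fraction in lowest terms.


lambda_max - lambda_min = 1.92 - 0.53 = 1.39.
lambda_max + lambda_min = 1.92 + 0.53 = 2.45.
delta = 1.39/2.45 = 139/245.

139/245


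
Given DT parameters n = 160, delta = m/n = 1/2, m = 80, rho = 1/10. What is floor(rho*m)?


m = 1/2*160 = 80.
rho = 1/10.
rho*m = 1/10*80 = 8.
k = floor(8) = 8.

8


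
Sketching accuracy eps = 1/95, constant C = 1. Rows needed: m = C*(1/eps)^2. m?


1/eps = 95.
(1/eps)^2 = 9025.
m = 1*9025 = 9025.

9025


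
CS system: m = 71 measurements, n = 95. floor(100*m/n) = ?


100*m/n = 100*71/95 ≈ 74.7368.
floor = 74.

74


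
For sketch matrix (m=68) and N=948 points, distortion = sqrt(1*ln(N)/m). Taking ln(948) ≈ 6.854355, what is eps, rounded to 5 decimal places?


ln(948) ≈ 6.854355.
1*ln(N)/m ≈ 1*6.854355/68 ≈ 0.10079934.
eps = sqrt(0.10079934) ≈ 0.3174891 ≈ 0.31749.

0.31749


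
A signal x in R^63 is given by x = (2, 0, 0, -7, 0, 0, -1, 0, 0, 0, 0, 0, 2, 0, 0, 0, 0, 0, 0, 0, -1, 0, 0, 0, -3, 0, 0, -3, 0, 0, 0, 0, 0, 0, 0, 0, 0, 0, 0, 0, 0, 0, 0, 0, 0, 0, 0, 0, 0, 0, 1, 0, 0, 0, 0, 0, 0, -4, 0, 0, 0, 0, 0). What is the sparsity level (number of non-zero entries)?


Non-zero positions: [0, 3, 6, 12, 20, 24, 27, 50, 57].
Sparsity = 9.

9


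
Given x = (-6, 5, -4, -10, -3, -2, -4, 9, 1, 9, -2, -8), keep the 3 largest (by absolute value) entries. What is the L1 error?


Sorted |x_i| descending: [10, 9, 9, 8, 6, 5, 4, 4, 3, 2, 2, 1]
Keep top 3: [10, 9, 9]
Tail entries: [8, 6, 5, 4, 4, 3, 2, 2, 1]
L1 error = sum of tail = 35.

35


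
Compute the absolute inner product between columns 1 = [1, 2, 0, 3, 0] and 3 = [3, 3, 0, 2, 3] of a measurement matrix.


Inner product: 1*3 + 2*3 + 0*0 + 3*2 + 0*3
Products: [3, 6, 0, 6, 0]
Sum = 15.
|dot| = 15.

15


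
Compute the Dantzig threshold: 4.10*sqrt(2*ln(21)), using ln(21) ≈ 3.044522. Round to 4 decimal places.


ln(21) ≈ 3.044522.
2*ln(n) ≈ 6.089044.
sqrt(2*ln(n)) ≈ sqrt(6.089044) ≈ 2.467599.
threshold ≈ 4.10*2.467599 = 10.1171559 ≈ 10.1172.

10.1172


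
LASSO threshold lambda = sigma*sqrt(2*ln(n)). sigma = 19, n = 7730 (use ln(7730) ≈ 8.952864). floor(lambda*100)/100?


ln(7730) ≈ 8.952864.
2*ln(n) ≈ 17.905728.
sqrt(2*ln(n)) ≈ sqrt(17.905728) ≈ 4.231516.
lambda ≈ 19*4.231516 = 80.398804.
floor(lambda*100)/100 = 80.39.

80.39


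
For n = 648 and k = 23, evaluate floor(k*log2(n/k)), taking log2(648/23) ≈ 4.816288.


log2(n/k) = log2(648/23) ≈ 4.816288.
k*log2(n/k) ≈ 23*4.816288 = 110.774624.
floor(110.774624) = 110.

110


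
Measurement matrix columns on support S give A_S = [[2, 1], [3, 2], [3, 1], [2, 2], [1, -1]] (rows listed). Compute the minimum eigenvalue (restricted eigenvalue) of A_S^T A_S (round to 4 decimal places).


A_S^T A_S = [[27, 14], [14, 11]].
trace = 38.
det = 101.
disc = trace^2 - 4*det = 1444 - 4*101 = 1040.
sqrt(1040) ≈ 32.249031.
lam_min = (38 - sqrt(1040))/2 ≈ (38 - 32.249031)/2 = 2.8754845 ≈ 2.8755.

2.8755


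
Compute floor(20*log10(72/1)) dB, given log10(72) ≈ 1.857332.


||x||/||e|| = 72/1 = 72.
log10(72) ≈ 1.857332.
20*log10(||x||/||e||) ≈ 20*1.857332 = 37.14664.
floor(37.14664) = 37.

37


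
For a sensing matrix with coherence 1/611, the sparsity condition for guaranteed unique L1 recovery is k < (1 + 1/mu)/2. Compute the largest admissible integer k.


1/mu = 611.
1 + 1/mu = 612.
(1 + 1/mu)/2 = 306 is an integer and the inequality is strict, so k_max = 306 - 1 = 305.

305


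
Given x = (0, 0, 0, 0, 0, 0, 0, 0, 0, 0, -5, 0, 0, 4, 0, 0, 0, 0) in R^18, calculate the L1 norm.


Non-zero entries: [(10, -5), (13, 4)]
Absolute values: [5, 4]
||x||_1 = sum = 9.

9


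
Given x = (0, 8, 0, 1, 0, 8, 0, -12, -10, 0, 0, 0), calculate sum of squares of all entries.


Non-zero entries: [(1, 8), (3, 1), (5, 8), (7, -12), (8, -10)]
Squares: [64, 1, 64, 144, 100]
||x||_2^2 = sum = 373.

373


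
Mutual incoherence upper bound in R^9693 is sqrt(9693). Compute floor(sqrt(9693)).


98^2 = 9604 <= 9693 < 9801 = 99^2, so 98 <= sqrt(9693) < 99.
floor(sqrt(9693)) = 98.

98


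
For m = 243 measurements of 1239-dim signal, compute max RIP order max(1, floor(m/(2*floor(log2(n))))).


floor(log2(1239)) = 10.
2*10 = 20.
m/(2*floor(log2(n))) = 243/20 ≈ 12.15.
floor = 12.
k = max(1, 12) = 12.

12


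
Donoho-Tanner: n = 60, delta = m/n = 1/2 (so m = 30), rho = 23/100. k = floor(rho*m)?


m = 1/2*60 = 30.
rho = 23/100.
rho*m = 23/100*30 = 6.9.
k = floor(6.9) = 6.

6


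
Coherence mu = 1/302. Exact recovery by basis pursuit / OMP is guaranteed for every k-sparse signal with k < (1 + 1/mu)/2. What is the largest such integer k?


1/mu = 302.
1 + 1/mu = 303.
(1 + 1/mu)/2 = 151.5 is not an integer, so k_max = floor(151.5) = 151.

151


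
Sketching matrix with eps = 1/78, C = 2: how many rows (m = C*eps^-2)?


1/eps = 78.
(1/eps)^2 = 6084.
m = 2*6084 = 12168.

12168


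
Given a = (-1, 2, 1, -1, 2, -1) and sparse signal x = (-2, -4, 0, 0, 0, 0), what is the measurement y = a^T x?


Non-zero terms: ['-1*-2', '2*-4']
Products: [2, -8]
y = sum = -6.

-6


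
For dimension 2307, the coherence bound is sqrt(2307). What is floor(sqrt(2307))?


48^2 = 2304 <= 2307 < 2401 = 49^2, so 48 <= sqrt(2307) < 49.
floor(sqrt(2307)) = 48.

48


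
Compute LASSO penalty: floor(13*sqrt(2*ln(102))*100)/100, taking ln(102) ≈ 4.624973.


ln(102) ≈ 4.624973.
2*ln(n) ≈ 9.249946.
sqrt(2*ln(n)) ≈ sqrt(9.249946) ≈ 3.041372.
lambda ≈ 13*3.041372 = 39.537836.
floor(lambda*100)/100 = 39.53.

39.53


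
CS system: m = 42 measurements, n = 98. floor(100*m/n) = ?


100*m/n = 100*42/98 ≈ 42.8571.
floor = 42.

42


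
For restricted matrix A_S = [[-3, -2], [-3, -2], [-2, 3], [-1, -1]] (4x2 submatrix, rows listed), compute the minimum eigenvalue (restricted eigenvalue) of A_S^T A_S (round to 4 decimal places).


A_S^T A_S = [[23, 7], [7, 18]].
trace = 41.
det = 365.
disc = trace^2 - 4*det = 1681 - 4*365 = 221.
sqrt(221) ≈ 14.866069.
lam_min = (41 - sqrt(221))/2 ≈ (41 - 14.866069)/2 = 13.0669655 ≈ 13.0670.

13.0670


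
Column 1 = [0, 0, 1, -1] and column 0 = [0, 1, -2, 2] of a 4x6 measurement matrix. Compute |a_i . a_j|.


Inner product: 0*0 + 0*1 + 1*-2 + -1*2
Products: [0, 0, -2, -2]
Sum = -4.
|dot| = 4.

4


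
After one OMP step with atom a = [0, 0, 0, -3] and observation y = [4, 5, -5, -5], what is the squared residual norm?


a^T a = 9.
a^T y = 15.
coeff = 15/9 = 5/3.
||r||^2 = 66.

66


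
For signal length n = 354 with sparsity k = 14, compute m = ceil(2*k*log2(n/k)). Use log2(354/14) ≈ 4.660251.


log2(n/k) = log2(354/14) ≈ 4.660251.
2*k*log2(n/k) ≈ 2*14*4.660251 = 130.487028.
m = ceil(130.487028) = 131.

131


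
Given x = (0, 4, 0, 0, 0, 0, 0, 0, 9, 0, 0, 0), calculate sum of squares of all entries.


Non-zero entries: [(1, 4), (8, 9)]
Squares: [16, 81]
||x||_2^2 = sum = 97.

97


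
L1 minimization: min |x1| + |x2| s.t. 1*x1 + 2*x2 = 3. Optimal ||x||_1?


Axis intercepts:
  x1 = 3, x2 = 0: L1 = 3
  x1 = 0, x2 = 3/2: L1 = 3/2
x* = (0, 3/2)
||x*||_1 = 3/2.

3/2


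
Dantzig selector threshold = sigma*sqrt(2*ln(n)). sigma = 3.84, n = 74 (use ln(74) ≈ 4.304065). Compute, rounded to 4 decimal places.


ln(74) ≈ 4.304065.
2*ln(n) ≈ 8.60813.
sqrt(2*ln(n)) ≈ sqrt(8.60813) ≈ 2.933961.
threshold ≈ 3.84*2.933961 = 11.26641024 ≈ 11.2664.

11.2664


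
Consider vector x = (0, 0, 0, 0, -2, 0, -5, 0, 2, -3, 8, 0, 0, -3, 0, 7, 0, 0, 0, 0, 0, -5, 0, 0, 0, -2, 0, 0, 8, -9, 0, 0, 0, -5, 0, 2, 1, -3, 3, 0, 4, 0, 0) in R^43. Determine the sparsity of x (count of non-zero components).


Non-zero positions: [4, 6, 8, 9, 10, 13, 15, 21, 25, 28, 29, 33, 35, 36, 37, 38, 40].
Sparsity = 17.

17


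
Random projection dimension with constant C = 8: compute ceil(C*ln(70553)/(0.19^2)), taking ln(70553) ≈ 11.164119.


ln(70553) ≈ 11.164119.
eps^2 = 0.19^2 = 0.0361.
C*ln(N)/eps^2 ≈ 8*11.164119/0.0361 ≈ 2474.043.
m = ceil(2474.043) = 2475.

2475


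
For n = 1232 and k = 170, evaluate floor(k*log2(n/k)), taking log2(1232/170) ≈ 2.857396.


log2(n/k) = log2(1232/170) ≈ 2.857396.
k*log2(n/k) ≈ 170*2.857396 = 485.75732.
floor(485.75732) = 485.

485


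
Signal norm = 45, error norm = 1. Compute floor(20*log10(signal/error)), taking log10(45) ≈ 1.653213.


||x||/||e|| = 45/1 = 45.
log10(45) ≈ 1.653213.
20*log10(||x||/||e||) ≈ 20*1.653213 = 33.06426.
floor(33.06426) = 33.

33


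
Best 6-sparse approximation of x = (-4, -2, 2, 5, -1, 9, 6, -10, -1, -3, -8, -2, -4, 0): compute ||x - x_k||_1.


Sorted |x_i| descending: [10, 9, 8, 6, 5, 4, 4, 3, 2, 2, 2, 1, 1, 0]
Keep top 6: [10, 9, 8, 6, 5, 4]
Tail entries: [4, 3, 2, 2, 2, 1, 1, 0]
L1 error = sum of tail = 15.

15


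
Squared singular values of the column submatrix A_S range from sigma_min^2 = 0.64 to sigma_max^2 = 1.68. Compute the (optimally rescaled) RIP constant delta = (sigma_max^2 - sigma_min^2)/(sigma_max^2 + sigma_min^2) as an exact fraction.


lambda_max - lambda_min = 1.68 - 0.64 = 1.04.
lambda_max + lambda_min = 1.68 + 0.64 = 2.32.
delta = 1.04/2.32 = 104/232 = 13/29.

13/29


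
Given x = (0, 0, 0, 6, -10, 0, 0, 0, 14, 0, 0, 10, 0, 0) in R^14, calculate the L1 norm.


Non-zero entries: [(3, 6), (4, -10), (8, 14), (11, 10)]
Absolute values: [6, 10, 14, 10]
||x||_1 = sum = 40.

40


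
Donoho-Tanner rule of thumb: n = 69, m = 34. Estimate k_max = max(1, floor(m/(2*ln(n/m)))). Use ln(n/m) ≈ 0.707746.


n/m = 69/34.
ln(n/m) ≈ 0.707746.
2*ln(n/m) ≈ 1.415492.
m/(2*ln(n/m)) ≈ 34/1.415492 ≈ 24.0199.
floor = 24.
k_max = max(1, 24) = 24.

24


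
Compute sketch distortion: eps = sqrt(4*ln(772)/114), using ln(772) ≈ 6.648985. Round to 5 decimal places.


ln(772) ≈ 6.648985.
4*ln(N)/m ≈ 4*6.648985/114 ≈ 0.23329772.
eps = sqrt(0.23329772) ≈ 0.483009 ≈ 0.48301.

0.48301


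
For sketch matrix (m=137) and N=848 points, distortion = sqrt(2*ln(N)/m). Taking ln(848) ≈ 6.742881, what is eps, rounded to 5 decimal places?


ln(848) ≈ 6.742881.
2*ln(N)/m ≈ 2*6.742881/137 ≈ 0.09843622.
eps = sqrt(0.09843622) ≈ 0.3137455 ≈ 0.31375.

0.31375


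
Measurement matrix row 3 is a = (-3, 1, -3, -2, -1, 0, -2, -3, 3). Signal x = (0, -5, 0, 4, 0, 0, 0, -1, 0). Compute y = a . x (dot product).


Non-zero terms: ['1*-5', '-2*4', '-3*-1']
Products: [-5, -8, 3]
y = sum = -10.

-10


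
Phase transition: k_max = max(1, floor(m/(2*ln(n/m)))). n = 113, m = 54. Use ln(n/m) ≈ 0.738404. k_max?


n/m = 113/54.
ln(n/m) ≈ 0.738404.
2*ln(n/m) ≈ 1.476808.
m/(2*ln(n/m)) ≈ 54/1.476808 ≈ 36.5653.
floor = 36.
k_max = max(1, 36) = 36.

36


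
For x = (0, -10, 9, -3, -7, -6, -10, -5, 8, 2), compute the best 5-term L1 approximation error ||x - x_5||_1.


Sorted |x_i| descending: [10, 10, 9, 8, 7, 6, 5, 3, 2, 0]
Keep top 5: [10, 10, 9, 8, 7]
Tail entries: [6, 5, 3, 2, 0]
L1 error = sum of tail = 16.

16


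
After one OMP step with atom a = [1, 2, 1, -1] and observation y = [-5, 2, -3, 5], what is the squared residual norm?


a^T a = 7.
a^T y = -9.
coeff = -9/7 = -9/7.
||r||^2 = 360/7.

360/7


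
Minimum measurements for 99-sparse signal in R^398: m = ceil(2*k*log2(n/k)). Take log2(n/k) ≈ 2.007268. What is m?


log2(n/k) = log2(398/99) ≈ 2.007268.
2*k*log2(n/k) ≈ 2*99*2.007268 = 397.439064.
m = ceil(397.439064) = 398.

398


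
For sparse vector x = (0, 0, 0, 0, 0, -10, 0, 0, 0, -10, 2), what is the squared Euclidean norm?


Non-zero entries: [(5, -10), (9, -10), (10, 2)]
Squares: [100, 100, 4]
||x||_2^2 = sum = 204.

204


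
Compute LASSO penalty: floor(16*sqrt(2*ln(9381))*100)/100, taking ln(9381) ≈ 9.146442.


ln(9381) ≈ 9.146442.
2*ln(n) ≈ 18.292884.
sqrt(2*ln(n)) ≈ sqrt(18.292884) ≈ 4.277018.
lambda ≈ 16*4.277018 = 68.432288.
floor(lambda*100)/100 = 68.43.

68.43


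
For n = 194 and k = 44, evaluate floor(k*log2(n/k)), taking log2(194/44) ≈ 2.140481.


log2(n/k) = log2(194/44) ≈ 2.140481.
k*log2(n/k) ≈ 44*2.140481 = 94.181164.
floor(94.181164) = 94.

94


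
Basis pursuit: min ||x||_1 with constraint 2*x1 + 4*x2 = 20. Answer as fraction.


Axis intercepts:
  x1 = 10, x2 = 0: L1 = 10
  x1 = 0, x2 = 5: L1 = 5
x* = (0, 5)
||x*||_1 = 5.

5


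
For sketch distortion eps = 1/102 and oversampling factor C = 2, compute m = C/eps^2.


1/eps = 102.
(1/eps)^2 = 10404.
m = 2*10404 = 20808.

20808


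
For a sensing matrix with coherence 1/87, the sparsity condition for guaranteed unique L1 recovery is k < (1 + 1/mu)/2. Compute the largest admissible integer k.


1/mu = 87.
1 + 1/mu = 88.
(1 + 1/mu)/2 = 44 is an integer and the inequality is strict, so k_max = 44 - 1 = 43.

43


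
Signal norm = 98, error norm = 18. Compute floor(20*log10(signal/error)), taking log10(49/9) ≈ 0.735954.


||x||/||e|| = 98/18 = 49/9.
log10(49/9) ≈ 0.735954.
20*log10(||x||/||e||) ≈ 20*0.735954 = 14.71908.
floor(14.71908) = 14.

14


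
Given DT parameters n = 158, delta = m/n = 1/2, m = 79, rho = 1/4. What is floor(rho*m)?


m = 1/2*158 = 79.
rho = 1/4.
rho*m = 1/4*79 = 19.75.
k = floor(19.75) = 19.

19


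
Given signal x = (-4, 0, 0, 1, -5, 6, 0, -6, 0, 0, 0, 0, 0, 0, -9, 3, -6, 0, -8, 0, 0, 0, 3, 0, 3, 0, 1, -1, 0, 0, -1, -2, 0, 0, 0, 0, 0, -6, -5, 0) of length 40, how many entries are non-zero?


Non-zero positions: [0, 3, 4, 5, 7, 14, 15, 16, 18, 22, 24, 26, 27, 30, 31, 37, 38].
Sparsity = 17.

17


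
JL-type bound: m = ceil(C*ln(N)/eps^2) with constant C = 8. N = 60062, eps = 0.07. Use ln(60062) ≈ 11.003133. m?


ln(60062) ≈ 11.003133.
eps^2 = 0.07^2 = 0.0049.
C*ln(N)/eps^2 ≈ 8*11.003133/0.0049 ≈ 17964.2988.
m = ceil(17964.2988) = 17965.

17965


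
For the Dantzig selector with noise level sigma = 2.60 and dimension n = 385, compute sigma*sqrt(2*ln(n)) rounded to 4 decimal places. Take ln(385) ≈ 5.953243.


ln(385) ≈ 5.953243.
2*ln(n) ≈ 11.906486.
sqrt(2*ln(n)) ≈ sqrt(11.906486) ≈ 3.450578.
threshold ≈ 2.60*3.450578 = 8.9715028 ≈ 8.9715.

8.9715


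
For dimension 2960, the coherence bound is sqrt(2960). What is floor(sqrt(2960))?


54^2 = 2916 <= 2960 < 3025 = 55^2, so 54 <= sqrt(2960) < 55.
floor(sqrt(2960)) = 54.

54


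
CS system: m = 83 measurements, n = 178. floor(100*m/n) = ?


100*m/n = 100*83/178 ≈ 46.6292.
floor = 46.

46


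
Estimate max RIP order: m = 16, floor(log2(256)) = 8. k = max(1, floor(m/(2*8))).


floor(log2(256)) = 8.
2*8 = 16.
m/(2*floor(log2(n))) = 16/16 ≈ 1.0.
floor = 1.
k = max(1, 1) = 1.

1


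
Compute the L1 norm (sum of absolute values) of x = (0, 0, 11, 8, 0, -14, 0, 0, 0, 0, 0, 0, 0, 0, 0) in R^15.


Non-zero entries: [(2, 11), (3, 8), (5, -14)]
Absolute values: [11, 8, 14]
||x||_1 = sum = 33.

33


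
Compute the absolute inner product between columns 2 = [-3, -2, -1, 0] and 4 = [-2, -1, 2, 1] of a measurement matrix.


Inner product: -3*-2 + -2*-1 + -1*2 + 0*1
Products: [6, 2, -2, 0]
Sum = 6.
|dot| = 6.

6


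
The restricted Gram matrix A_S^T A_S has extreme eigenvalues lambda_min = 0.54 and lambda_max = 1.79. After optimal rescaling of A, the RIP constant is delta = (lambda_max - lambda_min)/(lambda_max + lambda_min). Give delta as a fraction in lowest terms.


lambda_max - lambda_min = 1.79 - 0.54 = 1.25.
lambda_max + lambda_min = 1.79 + 0.54 = 2.33.
delta = 1.25/2.33 = 125/233.

125/233


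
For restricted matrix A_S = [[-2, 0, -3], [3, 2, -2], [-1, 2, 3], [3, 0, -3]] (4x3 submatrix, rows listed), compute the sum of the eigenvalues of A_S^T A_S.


Sum of eigenvalues of A_S^T A_S = trace(A_S^T A_S) = sum of squared column norms of A_S.
A_S^T A_S diagonal: [23, 8, 31].
trace = 23 + 8 + 31 = 62.

62


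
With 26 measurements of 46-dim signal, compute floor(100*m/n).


100*m/n = 100*26/46 ≈ 56.5217.
floor = 56.

56


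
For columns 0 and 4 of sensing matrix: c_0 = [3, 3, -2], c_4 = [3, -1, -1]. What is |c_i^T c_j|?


Inner product: 3*3 + 3*-1 + -2*-1
Products: [9, -3, 2]
Sum = 8.
|dot| = 8.

8


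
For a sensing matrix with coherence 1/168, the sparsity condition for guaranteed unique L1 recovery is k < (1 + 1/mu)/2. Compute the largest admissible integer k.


1/mu = 168.
1 + 1/mu = 169.
(1 + 1/mu)/2 = 84.5 is not an integer, so k_max = floor(84.5) = 84.

84


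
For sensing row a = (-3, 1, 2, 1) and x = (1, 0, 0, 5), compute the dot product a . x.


Non-zero terms: ['-3*1', '1*5']
Products: [-3, 5]
y = sum = 2.

2


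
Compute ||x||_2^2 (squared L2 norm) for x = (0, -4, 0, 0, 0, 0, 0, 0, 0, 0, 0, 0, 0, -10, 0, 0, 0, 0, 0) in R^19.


Non-zero entries: [(1, -4), (13, -10)]
Squares: [16, 100]
||x||_2^2 = sum = 116.

116


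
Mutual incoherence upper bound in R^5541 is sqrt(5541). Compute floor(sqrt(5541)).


74^2 = 5476 <= 5541 < 5625 = 75^2, so 74 <= sqrt(5541) < 75.
floor(sqrt(5541)) = 74.

74


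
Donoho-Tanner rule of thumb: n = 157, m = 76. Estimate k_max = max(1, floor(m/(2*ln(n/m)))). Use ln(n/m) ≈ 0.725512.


n/m = 157/76.
ln(n/m) ≈ 0.725512.
2*ln(n/m) ≈ 1.451024.
m/(2*ln(n/m)) ≈ 76/1.451024 ≈ 52.3768.
floor = 52.
k_max = max(1, 52) = 52.

52


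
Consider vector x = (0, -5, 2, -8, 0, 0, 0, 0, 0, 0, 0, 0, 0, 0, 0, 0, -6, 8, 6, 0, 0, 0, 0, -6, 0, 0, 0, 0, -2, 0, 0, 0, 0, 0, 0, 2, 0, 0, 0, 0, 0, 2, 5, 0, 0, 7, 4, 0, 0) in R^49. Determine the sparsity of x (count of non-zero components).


Non-zero positions: [1, 2, 3, 16, 17, 18, 23, 28, 35, 41, 42, 45, 46].
Sparsity = 13.

13


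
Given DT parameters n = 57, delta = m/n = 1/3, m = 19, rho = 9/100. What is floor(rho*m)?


m = 1/3*57 = 19.
rho = 9/100.
rho*m = 9/100*19 = 1.71.
k = floor(1.71) = 1.

1


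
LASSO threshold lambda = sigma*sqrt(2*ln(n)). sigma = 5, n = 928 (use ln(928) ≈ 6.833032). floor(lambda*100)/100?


ln(928) ≈ 6.833032.
2*ln(n) ≈ 13.666064.
sqrt(2*ln(n)) ≈ sqrt(13.666064) ≈ 3.696764.
lambda ≈ 5*3.696764 = 18.48382.
floor(lambda*100)/100 = 18.48.

18.48


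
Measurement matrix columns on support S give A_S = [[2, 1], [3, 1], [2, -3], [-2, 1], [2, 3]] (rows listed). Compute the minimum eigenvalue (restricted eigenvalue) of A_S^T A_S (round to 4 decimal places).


A_S^T A_S = [[25, 3], [3, 21]].
trace = 46.
det = 516.
disc = trace^2 - 4*det = 2116 - 4*516 = 52.
sqrt(52) ≈ 7.211103.
lam_min = (46 - sqrt(52))/2 ≈ (46 - 7.211103)/2 = 19.3944485 ≈ 19.3944.

19.3944


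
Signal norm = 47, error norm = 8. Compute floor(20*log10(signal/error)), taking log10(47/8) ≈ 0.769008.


||x||/||e|| = 47/8.
log10(47/8) ≈ 0.769008.
20*log10(||x||/||e||) ≈ 20*0.769008 = 15.38016.
floor(15.38016) = 15.

15


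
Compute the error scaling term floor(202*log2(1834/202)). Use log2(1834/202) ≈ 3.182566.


log2(n/k) = log2(1834/202) ≈ 3.182566.
k*log2(n/k) ≈ 202*3.182566 = 642.878332.
floor(642.878332) = 642.

642


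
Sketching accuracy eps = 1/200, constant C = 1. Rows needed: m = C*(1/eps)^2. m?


1/eps = 200.
(1/eps)^2 = 40000.
m = 1*40000 = 40000.

40000


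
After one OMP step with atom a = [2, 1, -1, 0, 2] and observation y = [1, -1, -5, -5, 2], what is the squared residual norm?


a^T a = 10.
a^T y = 10.
coeff = 10/10 = 1.
||r||^2 = 46.

46


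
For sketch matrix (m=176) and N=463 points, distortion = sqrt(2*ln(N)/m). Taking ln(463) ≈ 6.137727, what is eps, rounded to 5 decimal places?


ln(463) ≈ 6.137727.
2*ln(N)/m ≈ 2*6.137727/176 ≈ 0.0697469.
eps = sqrt(0.0697469) ≈ 0.2640964 ≈ 0.26410.

0.26410


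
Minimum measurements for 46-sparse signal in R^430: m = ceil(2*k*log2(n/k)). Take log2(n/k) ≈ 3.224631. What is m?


log2(n/k) = log2(430/46) ≈ 3.224631.
2*k*log2(n/k) ≈ 2*46*3.224631 = 296.666052.
m = ceil(296.666052) = 297.

297


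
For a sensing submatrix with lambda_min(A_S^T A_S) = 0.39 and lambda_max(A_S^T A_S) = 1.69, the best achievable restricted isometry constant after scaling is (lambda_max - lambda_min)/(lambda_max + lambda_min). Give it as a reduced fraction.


lambda_max - lambda_min = 1.69 - 0.39 = 1.30.
lambda_max + lambda_min = 1.69 + 0.39 = 2.08.
delta = 1.30/2.08 = 130/208 = 5/8.

5/8


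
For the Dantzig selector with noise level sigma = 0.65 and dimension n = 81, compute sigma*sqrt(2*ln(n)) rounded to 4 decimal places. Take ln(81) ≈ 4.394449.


ln(81) ≈ 4.394449.
2*ln(n) ≈ 8.788898.
sqrt(2*ln(n)) ≈ sqrt(8.788898) ≈ 2.964608.
threshold ≈ 0.65*2.964608 = 1.9269952 ≈ 1.9270.

1.9270


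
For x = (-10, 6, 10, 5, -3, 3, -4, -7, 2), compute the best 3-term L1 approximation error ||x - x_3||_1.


Sorted |x_i| descending: [10, 10, 7, 6, 5, 4, 3, 3, 2]
Keep top 3: [10, 10, 7]
Tail entries: [6, 5, 4, 3, 3, 2]
L1 error = sum of tail = 23.

23


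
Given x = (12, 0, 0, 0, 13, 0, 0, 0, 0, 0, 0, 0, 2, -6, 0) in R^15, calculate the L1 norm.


Non-zero entries: [(0, 12), (4, 13), (12, 2), (13, -6)]
Absolute values: [12, 13, 2, 6]
||x||_1 = sum = 33.

33


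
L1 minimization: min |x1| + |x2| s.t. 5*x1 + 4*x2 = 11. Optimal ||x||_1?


Axis intercepts:
  x1 = 11/5, x2 = 0: L1 = 11/5
  x1 = 0, x2 = 11/4: L1 = 11/4
x* = (11/5, 0)
||x*||_1 = 11/5.

11/5


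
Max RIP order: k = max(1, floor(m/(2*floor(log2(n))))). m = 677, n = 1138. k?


floor(log2(1138)) = 10.
2*10 = 20.
m/(2*floor(log2(n))) = 677/20 ≈ 33.85.
floor = 33.
k = max(1, 33) = 33.

33


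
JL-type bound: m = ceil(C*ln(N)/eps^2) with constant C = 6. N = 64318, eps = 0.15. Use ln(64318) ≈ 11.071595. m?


ln(64318) ≈ 11.071595.
eps^2 = 0.15^2 = 0.0225.
C*ln(N)/eps^2 ≈ 6*11.071595/0.0225 ≈ 2952.4253.
m = ceil(2952.4253) = 2953.

2953


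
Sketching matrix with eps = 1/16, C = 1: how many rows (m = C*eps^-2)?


1/eps = 16.
(1/eps)^2 = 256.
m = 1*256 = 256.

256


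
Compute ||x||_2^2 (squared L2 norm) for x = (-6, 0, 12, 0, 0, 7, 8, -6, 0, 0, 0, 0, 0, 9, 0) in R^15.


Non-zero entries: [(0, -6), (2, 12), (5, 7), (6, 8), (7, -6), (13, 9)]
Squares: [36, 144, 49, 64, 36, 81]
||x||_2^2 = sum = 410.

410


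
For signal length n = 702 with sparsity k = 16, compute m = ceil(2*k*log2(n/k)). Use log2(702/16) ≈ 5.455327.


log2(n/k) = log2(702/16) ≈ 5.455327.
2*k*log2(n/k) ≈ 2*16*5.455327 = 174.570464.
m = ceil(174.570464) = 175.

175


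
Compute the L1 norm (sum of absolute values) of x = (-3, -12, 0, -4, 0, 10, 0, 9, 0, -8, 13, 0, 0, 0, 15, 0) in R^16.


Non-zero entries: [(0, -3), (1, -12), (3, -4), (5, 10), (7, 9), (9, -8), (10, 13), (14, 15)]
Absolute values: [3, 12, 4, 10, 9, 8, 13, 15]
||x||_1 = sum = 74.

74


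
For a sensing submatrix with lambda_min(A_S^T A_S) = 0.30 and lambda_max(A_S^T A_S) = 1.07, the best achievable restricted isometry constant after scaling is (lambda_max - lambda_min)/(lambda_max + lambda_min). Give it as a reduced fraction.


lambda_max - lambda_min = 1.07 - 0.30 = 0.77.
lambda_max + lambda_min = 1.07 + 0.30 = 1.37.
delta = 0.77/1.37 = 77/137.

77/137


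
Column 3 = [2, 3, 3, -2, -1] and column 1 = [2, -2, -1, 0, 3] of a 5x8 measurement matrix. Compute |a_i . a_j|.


Inner product: 2*2 + 3*-2 + 3*-1 + -2*0 + -1*3
Products: [4, -6, -3, 0, -3]
Sum = -8.
|dot| = 8.

8


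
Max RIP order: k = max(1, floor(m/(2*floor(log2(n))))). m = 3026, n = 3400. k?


floor(log2(3400)) = 11.
2*11 = 22.
m/(2*floor(log2(n))) = 3026/22 ≈ 137.5455.
floor = 137.
k = max(1, 137) = 137.

137


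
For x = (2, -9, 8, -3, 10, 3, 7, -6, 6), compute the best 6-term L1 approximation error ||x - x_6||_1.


Sorted |x_i| descending: [10, 9, 8, 7, 6, 6, 3, 3, 2]
Keep top 6: [10, 9, 8, 7, 6, 6]
Tail entries: [3, 3, 2]
L1 error = sum of tail = 8.

8


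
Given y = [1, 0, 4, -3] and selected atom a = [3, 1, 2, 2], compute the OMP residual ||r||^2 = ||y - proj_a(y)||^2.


a^T a = 18.
a^T y = 5.
coeff = 5/18 = 5/18.
||r||^2 = 443/18.

443/18


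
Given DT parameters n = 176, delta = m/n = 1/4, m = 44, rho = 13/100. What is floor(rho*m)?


m = 1/4*176 = 44.
rho = 13/100.
rho*m = 13/100*44 = 5.72.
k = floor(5.72) = 5.

5


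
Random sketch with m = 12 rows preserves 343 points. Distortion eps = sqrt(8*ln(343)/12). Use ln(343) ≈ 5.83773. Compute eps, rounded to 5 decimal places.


ln(343) ≈ 5.83773.
8*ln(N)/m ≈ 8*5.83773/12 ≈ 3.89182.
eps = sqrt(3.89182) ≈ 1.9727696 ≈ 1.97277.

1.97277


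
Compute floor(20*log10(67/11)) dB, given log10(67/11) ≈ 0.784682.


||x||/||e|| = 67/11.
log10(67/11) ≈ 0.784682.
20*log10(||x||/||e||) ≈ 20*0.784682 = 15.69364.
floor(15.69364) = 15.

15


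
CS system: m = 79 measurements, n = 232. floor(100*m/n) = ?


100*m/n = 100*79/232 ≈ 34.0517.
floor = 34.

34


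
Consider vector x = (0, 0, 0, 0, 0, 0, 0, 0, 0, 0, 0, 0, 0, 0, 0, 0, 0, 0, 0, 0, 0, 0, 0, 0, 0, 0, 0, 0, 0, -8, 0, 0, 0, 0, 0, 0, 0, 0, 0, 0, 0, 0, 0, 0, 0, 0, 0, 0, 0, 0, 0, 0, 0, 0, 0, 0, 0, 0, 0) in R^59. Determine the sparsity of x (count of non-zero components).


Non-zero positions: [29].
Sparsity = 1.

1


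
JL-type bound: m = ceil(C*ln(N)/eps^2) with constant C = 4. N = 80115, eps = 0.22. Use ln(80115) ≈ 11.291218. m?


ln(80115) ≈ 11.291218.
eps^2 = 0.22^2 = 0.0484.
C*ln(N)/eps^2 ≈ 4*11.291218/0.0484 ≈ 933.1585.
m = ceil(933.1585) = 934.

934


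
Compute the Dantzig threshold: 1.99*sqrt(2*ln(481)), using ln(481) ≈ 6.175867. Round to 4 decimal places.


ln(481) ≈ 6.175867.
2*ln(n) ≈ 12.351734.
sqrt(2*ln(n)) ≈ sqrt(12.351734) ≈ 3.514503.
threshold ≈ 1.99*3.514503 = 6.99386097 ≈ 6.9939.

6.9939


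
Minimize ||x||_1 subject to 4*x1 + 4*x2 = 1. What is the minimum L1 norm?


Axis intercepts:
  x1 = 1/4, x2 = 0: L1 = 1/4
  x1 = 0, x2 = 1/4: L1 = 1/4
x* = (1/4, 0)
||x*||_1 = 1/4.

1/4


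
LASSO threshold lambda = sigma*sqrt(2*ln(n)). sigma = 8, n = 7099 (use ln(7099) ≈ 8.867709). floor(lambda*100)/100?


ln(7099) ≈ 8.867709.
2*ln(n) ≈ 17.735418.
sqrt(2*ln(n)) ≈ sqrt(17.735418) ≈ 4.211344.
lambda ≈ 8*4.211344 = 33.690752.
floor(lambda*100)/100 = 33.69.

33.69


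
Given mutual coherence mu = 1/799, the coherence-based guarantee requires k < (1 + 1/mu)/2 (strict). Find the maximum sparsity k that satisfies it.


1/mu = 799.
1 + 1/mu = 800.
(1 + 1/mu)/2 = 400 is an integer and the inequality is strict, so k_max = 400 - 1 = 399.

399


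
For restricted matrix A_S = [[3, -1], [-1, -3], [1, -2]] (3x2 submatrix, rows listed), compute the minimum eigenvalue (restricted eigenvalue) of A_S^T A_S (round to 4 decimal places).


A_S^T A_S = [[11, -2], [-2, 14]].
trace = 25.
det = 150.
disc = trace^2 - 4*det = 625 - 4*150 = 25.
sqrt(25) = 5.
lam_min = (25 - 5)/2 = 10 = 10.0000.

10.0000
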